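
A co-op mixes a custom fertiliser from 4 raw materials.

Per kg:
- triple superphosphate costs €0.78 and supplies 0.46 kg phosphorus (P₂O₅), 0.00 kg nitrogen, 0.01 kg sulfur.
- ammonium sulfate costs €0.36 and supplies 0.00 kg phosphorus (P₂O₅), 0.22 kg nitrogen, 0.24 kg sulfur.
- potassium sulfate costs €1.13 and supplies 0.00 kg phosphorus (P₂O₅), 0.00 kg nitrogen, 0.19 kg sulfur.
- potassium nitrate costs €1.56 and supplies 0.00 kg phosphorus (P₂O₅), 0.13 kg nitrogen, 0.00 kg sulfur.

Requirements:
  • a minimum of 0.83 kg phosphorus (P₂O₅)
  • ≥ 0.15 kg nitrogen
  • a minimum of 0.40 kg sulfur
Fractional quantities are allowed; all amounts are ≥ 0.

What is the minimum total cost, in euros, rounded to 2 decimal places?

Let x1 = kg of triple superphosphate, x2 = kg of ammonium sulfate, x3 = kg of potassium sulfate, x4 = kg of potassium nitrate.
Minimize 0.78x1 + 0.36x2 + 1.13x3 + 1.56x4 s.t.:
  0.46x1 ≥ 0.83   (phosphorus (P₂O₅))
  0.22x2 + 0.13x4 ≥ 0.15   (nitrogen)
  0.01x1 + 0.24x2 + 0.19x3 ≥ 0.4   (sulfur)
  x1, x2, x3, x4 ≥ 0.
The minimum-cost mix takes nothing from potassium sulfate, potassium nitrate — only triple superphosphate, ammonium sulfate. The phosphorus (P₂O₅) and sulfur requirements are met with equality.
So triple superphosphate = 1.804 kg, ammonium sulfate = 1.591 kg.
Objective = 0.78·1.804 + 0.36·1.591 = 1.9799.

€1.98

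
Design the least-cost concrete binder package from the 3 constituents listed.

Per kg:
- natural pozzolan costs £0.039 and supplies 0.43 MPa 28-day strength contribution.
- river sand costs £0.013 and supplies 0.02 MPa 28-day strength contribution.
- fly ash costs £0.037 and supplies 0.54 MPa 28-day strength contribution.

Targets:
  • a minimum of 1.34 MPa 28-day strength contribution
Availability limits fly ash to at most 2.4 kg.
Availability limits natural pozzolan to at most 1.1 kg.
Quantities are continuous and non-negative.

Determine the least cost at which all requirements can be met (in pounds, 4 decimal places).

Treat it as an LP. Let x1 = kg of natural pozzolan, x2 = kg of river sand, x3 = kg of fly ash.
Minimise 0.039x1 + 0.013x2 + 0.037x3 subject to:
  0.43x1 + 0.02x2 + 0.54x3 ≥ 1.34   (28-day strength contribution)
  x3 ≤ 2.4
  x1 ≤ 1.1
  x1, x2, x3 ≥ 0.
The minimum-cost mix takes nothing from river sand — only natural pozzolan, fly ash. There the 28-day strength contribution and the fly ash cap constraints are tight.
So natural pozzolan = 0.1023 kg, fly ash = 2.4 kg.
Hence cost = 0.039·0.1023 + 0.037·2.4 = £0.092790.

£0.0928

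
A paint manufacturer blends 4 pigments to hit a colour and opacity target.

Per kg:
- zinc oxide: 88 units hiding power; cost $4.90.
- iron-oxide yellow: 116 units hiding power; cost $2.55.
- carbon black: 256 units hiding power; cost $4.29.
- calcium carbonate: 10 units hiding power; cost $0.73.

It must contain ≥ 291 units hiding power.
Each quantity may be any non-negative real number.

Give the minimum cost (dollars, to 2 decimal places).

$4.88

Let x1 = kg of zinc oxide, x2 = kg of iron-oxide yellow, x3 = kg of carbon black, x4 = kg of calcium carbonate.
Minimize 4.9x1 + 2.55x2 + 4.29x3 + 0.73x4 s.t.:
  88x1 + 116x2 + 256x3 + 10x4 ≥ 291   (hiding power)
  x1, x2, x3, x4 ≥ 0.
The minimum-cost mix takes nothing from zinc oxide, iron-oxide yellow, calcium carbonate — only carbon black. Binding constraint: hiding power.
That vertex is x3 = 1.137.
Objective = 4.29·1.137 = 4.8777.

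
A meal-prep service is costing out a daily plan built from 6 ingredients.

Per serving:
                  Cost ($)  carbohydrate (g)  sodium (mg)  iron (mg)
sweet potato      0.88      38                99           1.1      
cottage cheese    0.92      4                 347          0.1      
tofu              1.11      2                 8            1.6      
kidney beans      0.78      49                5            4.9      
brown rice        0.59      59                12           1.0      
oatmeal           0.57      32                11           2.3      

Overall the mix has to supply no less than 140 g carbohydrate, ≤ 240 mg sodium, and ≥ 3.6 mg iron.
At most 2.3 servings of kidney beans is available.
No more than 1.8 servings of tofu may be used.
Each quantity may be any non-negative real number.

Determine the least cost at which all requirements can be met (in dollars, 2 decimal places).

Let x1 = servings of sweet potato, x2 = servings of cottage cheese, x3 = servings of tofu, x4 = servings of kidney beans, x5 = servings of brown rice, x6 = servings of oatmeal.
min 0.88x1 + 0.92x2 + 1.11x3 + 0.78x4 + 0.59x5 + 0.57x6 with:
  38x1 + 4x2 + 2x3 + 49x4 + 59x5 + 32x6 ≥ 140   (carbohydrate)
  99x1 + 347x2 + 8x3 + 5x4 + 12x5 + 11x6 ≤ 240   (sodium)
  1.1x1 + 0.1x2 + 1.6x3 + 4.9x4 + 1x5 + 2.3x6 ≥ 3.6   (iron)
  x4 ≤ 2.3
  x3 ≤ 1.8
  x1, x2, x3, x4, x5, x6 ≥ 0.
At the optimum only kidney beans, brown rice are positive (sweet potato, cottage cheese, tofu, oatmeal = 0). There the carbohydrate and iron constraints are tight.
Optimal quantities: kidney beans = 0.3015 servings, brown rice = 2.122 servings.
Cost = 0.78·0.3015 + 0.59·2.122 = 1.4872.

$1.49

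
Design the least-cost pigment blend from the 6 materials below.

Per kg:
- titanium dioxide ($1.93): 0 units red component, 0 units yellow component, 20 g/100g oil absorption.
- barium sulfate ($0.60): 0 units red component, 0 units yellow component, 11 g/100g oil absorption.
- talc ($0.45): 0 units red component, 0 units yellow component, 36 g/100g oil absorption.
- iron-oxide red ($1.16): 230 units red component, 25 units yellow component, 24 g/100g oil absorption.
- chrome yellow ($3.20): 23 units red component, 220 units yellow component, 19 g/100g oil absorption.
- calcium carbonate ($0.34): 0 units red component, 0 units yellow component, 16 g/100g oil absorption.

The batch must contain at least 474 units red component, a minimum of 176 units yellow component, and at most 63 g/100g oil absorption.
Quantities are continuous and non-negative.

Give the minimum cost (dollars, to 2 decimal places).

$4.16

Treat it as an LP. Let x1 = kg of titanium dioxide, x2 = kg of barium sulfate, x3 = kg of talc, x4 = kg of iron-oxide red, x5 = kg of chrome yellow, x6 = kg of calcium carbonate.
Minimise 1.93x1 + 0.6x2 + 0.45x3 + 1.16x4 + 3.2x5 + 0.34x6 s.t.:
  230x4 + 23x5 ≥ 474   (red component)
  25x4 + 220x5 ≥ 176   (yellow component)
  20x1 + 11x2 + 36x3 + 24x4 + 19x5 + 16x6 ≤ 63   (oil absorption)
  x1, x2, x3, x4, x5, x6 ≥ 0.
At the optimum only iron-oxide red, chrome yellow are positive (titanium dioxide, barium sulfate, talc, calcium carbonate = 0). Binding constraints: red component and yellow component.
That vertex is x4 = 2.004, x5 = 0.5723.
Hence cost = 1.16·2.004 + 3.2·0.5723 = $4.1560.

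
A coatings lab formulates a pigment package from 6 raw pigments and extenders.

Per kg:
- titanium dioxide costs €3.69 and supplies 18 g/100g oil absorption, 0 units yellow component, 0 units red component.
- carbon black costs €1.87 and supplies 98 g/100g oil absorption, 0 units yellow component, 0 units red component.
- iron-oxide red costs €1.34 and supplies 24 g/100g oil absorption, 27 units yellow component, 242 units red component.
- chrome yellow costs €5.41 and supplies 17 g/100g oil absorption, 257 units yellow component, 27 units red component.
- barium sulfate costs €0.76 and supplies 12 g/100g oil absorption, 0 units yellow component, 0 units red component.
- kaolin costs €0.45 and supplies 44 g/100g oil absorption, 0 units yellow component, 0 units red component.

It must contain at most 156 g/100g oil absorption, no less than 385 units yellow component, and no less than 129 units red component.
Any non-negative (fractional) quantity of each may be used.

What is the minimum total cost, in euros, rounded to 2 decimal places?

This is a linear program. Let x1 = kg of titanium dioxide, x2 = kg of carbon black, x3 = kg of iron-oxide red, x4 = kg of chrome yellow, x5 = kg of barium sulfate, x6 = kg of kaolin.
Minimize 3.69x1 + 1.87x2 + 1.34x3 + 5.41x4 + 0.76x5 + 0.45x6 with:
  18x1 + 98x2 + 24x3 + 17x4 + 12x5 + 44x6 ≤ 156   (oil absorption)
  27x3 + 257x4 ≥ 385   (yellow component)
  242x3 + 27x4 ≥ 129   (red component)
  x1, x2, x3, x4, x5, x6 ≥ 0.
The cheapest feasible vertex uses only iron-oxide red, chrome yellow; titanium dioxide, carbon black, barium sulfate, kaolin are not used. The yellow component and red component requirements are met with equality.
So iron-oxide red = 0.3703 kg, chrome yellow = 1.459 kg.
Total cost: 1.34·0.3703 + 5.41·1.459 = 8.3894.

€8.39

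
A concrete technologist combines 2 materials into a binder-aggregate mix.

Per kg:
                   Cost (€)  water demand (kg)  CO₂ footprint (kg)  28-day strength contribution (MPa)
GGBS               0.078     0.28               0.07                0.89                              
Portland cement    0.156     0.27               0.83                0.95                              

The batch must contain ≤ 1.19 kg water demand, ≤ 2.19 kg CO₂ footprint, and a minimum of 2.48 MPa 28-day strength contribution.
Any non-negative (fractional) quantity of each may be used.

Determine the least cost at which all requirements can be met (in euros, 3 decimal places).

€0.217

Let x1 = kg of GGBS, x2 = kg of Portland cement.
min 0.078x1 + 0.156x2 subject to:
  0.28x1 + 0.27x2 ≤ 1.19   (water demand)
  0.07x1 + 0.83x2 ≤ 2.19   (CO₂ footprint)
  0.89x1 + 0.95x2 ≥ 2.48   (28-day strength contribution)
  x1, x2 ≥ 0.
The minimum-cost mix takes nothing from Portland cement — only GGBS. There the 28-day strength contribution constraint is tight.
Optimal quantities: GGBS = 2.787 kg.
Total cost: 0.078·2.787 = 0.21739.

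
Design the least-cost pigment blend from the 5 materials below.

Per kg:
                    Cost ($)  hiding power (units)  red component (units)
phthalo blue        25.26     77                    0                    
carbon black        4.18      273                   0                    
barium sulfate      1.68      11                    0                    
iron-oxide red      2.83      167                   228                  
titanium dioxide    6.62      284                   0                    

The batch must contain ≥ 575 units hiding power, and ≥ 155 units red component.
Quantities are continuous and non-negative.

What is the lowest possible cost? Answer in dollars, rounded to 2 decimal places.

Let x1 = kg of phthalo blue, x2 = kg of carbon black, x3 = kg of barium sulfate, x4 = kg of iron-oxide red, x5 = kg of titanium dioxide.
Minimise 25.26x1 + 4.18x2 + 1.68x3 + 2.83x4 + 6.62x5 s.t.:
  77x1 + 273x2 + 11x3 + 167x4 + 284x5 ≥ 575   (hiding power)
  228x4 ≥ 155   (red component)
  x1, x2, x3, x4, x5 ≥ 0.
The minimum-cost mix takes nothing from phthalo blue, barium sulfate, titanium dioxide — only carbon black, iron-oxide red. There the hiding power and red component constraints are tight.
Optimal quantities: carbon black = 1.69 kg, iron-oxide red = 0.6798 kg.
Objective = 4.18·1.69 + 2.83·0.6798 = 8.9880.

$8.99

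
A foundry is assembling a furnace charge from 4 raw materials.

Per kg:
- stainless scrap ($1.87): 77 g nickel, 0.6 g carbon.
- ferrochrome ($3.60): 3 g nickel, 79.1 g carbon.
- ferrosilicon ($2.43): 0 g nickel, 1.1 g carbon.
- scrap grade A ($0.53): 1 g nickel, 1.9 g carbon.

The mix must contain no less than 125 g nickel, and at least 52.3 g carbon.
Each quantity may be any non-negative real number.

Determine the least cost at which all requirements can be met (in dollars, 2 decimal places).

Treat it as an LP. Let x1 = kg of stainless scrap, x2 = kg of ferrochrome, x3 = kg of ferrosilicon, x4 = kg of scrap grade A.
Minimise 1.87x1 + 3.6x2 + 2.43x3 + 0.53x4 with:
  77x1 + 3x2 + 1x4 ≥ 125   (nickel)
  0.6x1 + 79.1x2 + 1.1x3 + 1.9x4 ≥ 52.3   (carbon)
  x1, x2, x3, x4 ≥ 0.
The minimum-cost mix takes nothing from ferrosilicon, scrap grade A — only stainless scrap, ferrochrome. The nickel and carbon requirements are met with equality.
That vertex is x1 = 1.598, x2 = 0.6491.
Total cost: 1.87·1.598 + 3.6·0.6491 = 5.32502.

$5.33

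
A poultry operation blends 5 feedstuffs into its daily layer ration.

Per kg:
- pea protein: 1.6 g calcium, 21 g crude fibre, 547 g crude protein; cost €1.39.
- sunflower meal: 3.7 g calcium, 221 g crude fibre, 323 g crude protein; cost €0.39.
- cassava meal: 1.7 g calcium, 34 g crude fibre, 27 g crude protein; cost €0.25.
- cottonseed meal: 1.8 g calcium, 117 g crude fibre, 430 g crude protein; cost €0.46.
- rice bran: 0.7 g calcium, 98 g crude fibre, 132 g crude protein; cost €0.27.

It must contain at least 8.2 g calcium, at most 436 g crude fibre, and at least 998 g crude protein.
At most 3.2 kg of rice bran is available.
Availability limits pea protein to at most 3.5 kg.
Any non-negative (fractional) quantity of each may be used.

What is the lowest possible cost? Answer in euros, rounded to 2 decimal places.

€1.34

Set it up as a linear program. Let x1 = kg of pea protein, x2 = kg of sunflower meal, x3 = kg of cassava meal, x4 = kg of cottonseed meal, x5 = kg of rice bran.
min 1.39x1 + 0.39x2 + 0.25x3 + 0.46x4 + 0.27x5 subject to:
  1.6x1 + 3.7x2 + 1.7x3 + 1.8x4 + 0.7x5 ≥ 8.2   (calcium)
  21x1 + 221x2 + 34x3 + 117x4 + 98x5 ≤ 436   (crude fibre)
  547x1 + 323x2 + 27x3 + 430x4 + 132x5 ≥ 998   (crude protein)
  x5 ≤ 3.2
  x1 ≤ 3.5
  x1, x2, x3, x4, x5 ≥ 0.
The cheapest feasible vertex uses only sunflower meal, cassava meal, cottonseed meal; pea protein, rice bran are not used. The calcium, crude fibre, crude protein requirements are met with equality.
So sunflower meal = 1.034 kg, cassava meal = 1.004 kg, cottonseed meal = 1.481 kg.
Objective = 0.39·1.034 + 0.25·1.004 + 0.46·1.481 = 1.3355.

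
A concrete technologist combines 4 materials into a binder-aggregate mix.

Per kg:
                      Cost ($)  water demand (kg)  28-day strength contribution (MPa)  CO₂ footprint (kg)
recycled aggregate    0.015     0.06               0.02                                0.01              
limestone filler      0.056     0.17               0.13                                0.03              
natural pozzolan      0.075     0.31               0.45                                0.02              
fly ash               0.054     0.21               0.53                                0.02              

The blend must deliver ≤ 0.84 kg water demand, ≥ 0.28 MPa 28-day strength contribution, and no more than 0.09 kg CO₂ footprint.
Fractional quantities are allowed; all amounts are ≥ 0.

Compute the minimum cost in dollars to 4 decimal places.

Let x1 = kg of recycled aggregate, x2 = kg of limestone filler, x3 = kg of natural pozzolan, x4 = kg of fly ash.
Minimize 0.015x1 + 0.056x2 + 0.075x3 + 0.054x4 with:
  0.06x1 + 0.17x2 + 0.31x3 + 0.21x4 ≤ 0.84   (water demand)
  0.02x1 + 0.13x2 + 0.45x3 + 0.53x4 ≥ 0.28   (28-day strength contribution)
  0.01x1 + 0.03x2 + 0.02x3 + 0.02x4 ≤ 0.09   (CO₂ footprint)
  x1, x2, x3, x4 ≥ 0.
The optimal basis is {fly ash}; recycled aggregate, limestone filler, natural pozzolan drop out. The 28-day strength contribution requirement is met with equality.
That vertex is x4 = 0.5283.
Total cost: 0.054·0.5283 = 0.028528.

$0.0285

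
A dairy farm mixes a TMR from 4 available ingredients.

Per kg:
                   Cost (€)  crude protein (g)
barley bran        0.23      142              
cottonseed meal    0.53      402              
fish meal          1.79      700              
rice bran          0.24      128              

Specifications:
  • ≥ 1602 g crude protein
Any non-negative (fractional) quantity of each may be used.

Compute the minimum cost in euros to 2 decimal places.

€2.11

Let x1 = kg of barley bran, x2 = kg of cottonseed meal, x3 = kg of fish meal, x4 = kg of rice bran.
Minimize 0.23x1 + 0.53x2 + 1.79x3 + 0.24x4 s.t.:
  142x1 + 402x2 + 700x3 + 128x4 ≥ 1602   (crude protein)
  x1, x2, x3, x4 ≥ 0.
The optimal basis is {cottonseed meal}; barley bran, fish meal, rice bran drop out. The crude protein requirement is met with equality.
So cottonseed meal = 3.985 kg.
Objective = 0.53·3.985 = 2.1121.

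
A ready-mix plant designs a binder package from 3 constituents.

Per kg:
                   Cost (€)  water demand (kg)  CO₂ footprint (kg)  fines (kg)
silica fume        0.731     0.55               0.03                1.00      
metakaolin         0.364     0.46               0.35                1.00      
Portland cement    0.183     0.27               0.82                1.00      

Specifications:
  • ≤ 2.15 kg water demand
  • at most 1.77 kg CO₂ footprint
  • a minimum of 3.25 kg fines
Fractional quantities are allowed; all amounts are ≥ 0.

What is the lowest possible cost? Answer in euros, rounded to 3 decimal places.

€0.939

Set it up as a linear program. Let x1 = kg of silica fume, x2 = kg of metakaolin, x3 = kg of Portland cement.
min 0.731x1 + 0.364x2 + 0.183x3 with:
  0.55x1 + 0.46x2 + 0.27x3 ≤ 2.15   (water demand)
  0.03x1 + 0.35x2 + 0.82x3 ≤ 1.77   (CO₂ footprint)
  1x1 + 1x2 + 1x3 ≥ 3.25   (fines)
  x1, x2, x3 ≥ 0.
The optimal basis is {metakaolin, Portland cement}; silica fume drops out. There the CO₂ footprint and fines constraints are tight.
That vertex is x2 = 1.904, x3 = 1.346.
Objective = 0.364·1.904 + 0.183·1.346 = 0.93937.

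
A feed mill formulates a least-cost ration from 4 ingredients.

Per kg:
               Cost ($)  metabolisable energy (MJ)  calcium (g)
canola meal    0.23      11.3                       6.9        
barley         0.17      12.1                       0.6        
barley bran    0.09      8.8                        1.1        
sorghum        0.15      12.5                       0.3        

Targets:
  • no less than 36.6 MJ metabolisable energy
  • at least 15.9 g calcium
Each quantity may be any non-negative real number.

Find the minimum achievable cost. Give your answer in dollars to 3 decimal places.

Set it up as a linear program. Let x1 = kg of canola meal, x2 = kg of barley, x3 = kg of barley bran, x4 = kg of sorghum.
min 0.23x1 + 0.17x2 + 0.09x3 + 0.15x4 with:
  11.3x1 + 12.1x2 + 8.8x3 + 12.5x4 ≥ 36.6   (metabolisable energy)
  6.9x1 + 0.6x2 + 1.1x3 + 0.3x4 ≥ 15.9   (calcium)
  x1, x2, x3, x4 ≥ 0.
The optimal basis is {canola meal, barley bran}; barley, sorghum drop out. There the metabolisable energy and calcium constraints are tight.
So canola meal = 2.0638 kg, barley bran = 1.509 kg.
Hence cost = 0.23·2.0638 + 0.09·1.509 = $0.61048.

$0.610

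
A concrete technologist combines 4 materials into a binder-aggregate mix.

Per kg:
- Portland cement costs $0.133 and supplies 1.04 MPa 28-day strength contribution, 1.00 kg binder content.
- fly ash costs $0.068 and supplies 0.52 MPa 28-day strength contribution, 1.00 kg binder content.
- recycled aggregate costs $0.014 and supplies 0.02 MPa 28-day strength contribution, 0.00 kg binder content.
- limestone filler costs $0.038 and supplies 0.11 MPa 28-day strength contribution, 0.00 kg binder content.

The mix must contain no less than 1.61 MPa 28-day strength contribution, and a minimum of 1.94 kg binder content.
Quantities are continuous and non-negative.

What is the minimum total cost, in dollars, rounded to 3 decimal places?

$0.207

Let x1 = kg of Portland cement, x2 = kg of fly ash, x3 = kg of recycled aggregate, x4 = kg of limestone filler.
min 0.133x1 + 0.068x2 + 0.014x3 + 0.038x4 s.t.:
  1.04x1 + 0.52x2 + 0.02x3 + 0.11x4 ≥ 1.61   (28-day strength contribution)
  1x1 + 1x2 ≥ 1.94   (binder content)
  x1, x2, x3, x4 ≥ 0.
The cheapest feasible vertex uses only Portland cement, fly ash; recycled aggregate, limestone filler are not used. The 28-day strength contribution and binder content requirements are met with equality.
So Portland cement = 1.156 kg, fly ash = 0.7838 kg.
Hence cost = 0.133·1.156 + 0.068·0.7838 = $0.20705.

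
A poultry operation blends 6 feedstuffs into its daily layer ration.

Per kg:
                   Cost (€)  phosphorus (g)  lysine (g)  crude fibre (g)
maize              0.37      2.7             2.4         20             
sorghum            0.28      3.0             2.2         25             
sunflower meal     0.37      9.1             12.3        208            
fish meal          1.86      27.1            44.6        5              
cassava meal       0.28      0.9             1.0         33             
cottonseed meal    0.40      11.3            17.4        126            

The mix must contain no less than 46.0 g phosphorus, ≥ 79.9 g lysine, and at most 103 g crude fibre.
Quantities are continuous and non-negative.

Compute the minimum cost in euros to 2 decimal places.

€3.09

Set it up as a linear program. Let x1 = kg of maize, x2 = kg of sorghum, x3 = kg of sunflower meal, x4 = kg of fish meal, x5 = kg of cassava meal, x6 = kg of cottonseed meal.
min 0.37x1 + 0.28x2 + 0.37x3 + 1.86x4 + 0.28x5 + 0.4x6 subject to:
  2.7x1 + 3x2 + 9.1x3 + 27.1x4 + 0.9x5 + 11.3x6 ≥ 46   (phosphorus)
  2.4x1 + 2.2x2 + 12.3x3 + 44.6x4 + 1x5 + 17.4x6 ≥ 79.9   (lysine)
  20x1 + 25x2 + 208x3 + 5x4 + 33x5 + 126x6 ≤ 103   (crude fibre)
  x1, x2, x3, x4, x5, x6 ≥ 0.
The optimal basis is {fish meal, cottonseed meal}; maize, sorghum, sunflower meal, cassava meal drop out. There the lysine and crude fibre constraints are tight.
So fish meal = 1.496 kg, cottonseed meal = 0.7581 kg.
Total cost: 1.86·1.496 + 0.4·0.7581 = 3.0858.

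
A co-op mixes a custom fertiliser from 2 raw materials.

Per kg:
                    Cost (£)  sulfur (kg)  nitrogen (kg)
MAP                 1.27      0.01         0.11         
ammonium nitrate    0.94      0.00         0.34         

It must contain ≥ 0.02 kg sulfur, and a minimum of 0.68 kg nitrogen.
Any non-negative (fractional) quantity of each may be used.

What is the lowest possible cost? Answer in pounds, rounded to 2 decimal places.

Set it up as a linear program. Let x1 = kg of MAP, x2 = kg of ammonium nitrate.
min 1.27x1 + 0.94x2 s.t.:
  0.01x1 ≥ 0.02   (sulfur)
  0.11x1 + 0.34x2 ≥ 0.68   (nitrogen)
  x1, x2 ≥ 0.
Both inputs are positive at the optimum. There the sulfur and nitrogen constraints are tight.
So MAP = 2 kg, ammonium nitrate = 1.353 kg.
Total cost: 1.27·2 + 0.94·1.353 = 3.8118.

£3.81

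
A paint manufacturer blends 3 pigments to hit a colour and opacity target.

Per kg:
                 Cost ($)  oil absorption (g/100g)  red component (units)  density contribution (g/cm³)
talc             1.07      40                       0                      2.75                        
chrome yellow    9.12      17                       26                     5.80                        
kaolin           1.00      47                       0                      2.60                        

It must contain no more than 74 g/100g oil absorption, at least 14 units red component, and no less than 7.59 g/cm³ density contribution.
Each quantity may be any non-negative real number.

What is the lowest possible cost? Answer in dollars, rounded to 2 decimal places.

$6.66

Set it up as a linear program. Let x1 = kg of talc, x2 = kg of chrome yellow, x3 = kg of kaolin.
Minimise 1.07x1 + 9.12x2 + 1x3 s.t.:
  40x1 + 17x2 + 47x3 ≤ 74   (oil absorption)
  26x2 ≥ 14   (red component)
  2.75x1 + 5.8x2 + 2.6x3 ≥ 7.59   (density contribution)
  x1, x2, x3 ≥ 0.
The cheapest feasible vertex uses only talc, chrome yellow; kaolin is not used. There the oil absorption and density contribution constraints are tight.
That vertex is x1 = 1.62, x2 = 0.5404.
Objective = 1.07·1.62 + 9.12·0.5404 = 6.6618.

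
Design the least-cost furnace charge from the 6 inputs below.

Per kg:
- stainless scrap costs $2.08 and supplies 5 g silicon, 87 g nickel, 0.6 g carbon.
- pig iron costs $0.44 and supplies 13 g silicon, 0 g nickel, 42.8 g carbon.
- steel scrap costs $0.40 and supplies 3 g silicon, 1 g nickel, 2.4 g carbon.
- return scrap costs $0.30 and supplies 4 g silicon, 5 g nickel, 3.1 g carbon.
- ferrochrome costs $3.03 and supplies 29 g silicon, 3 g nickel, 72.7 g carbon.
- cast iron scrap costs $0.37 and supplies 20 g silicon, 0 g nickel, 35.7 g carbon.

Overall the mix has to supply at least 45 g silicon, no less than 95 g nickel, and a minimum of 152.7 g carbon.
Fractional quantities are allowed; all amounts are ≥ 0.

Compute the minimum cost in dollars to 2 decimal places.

$3.83

Let x1 = kg of stainless scrap, x2 = kg of pig iron, x3 = kg of steel scrap, x4 = kg of return scrap, x5 = kg of ferrochrome, x6 = kg of cast iron scrap.
Minimise 2.08x1 + 0.44x2 + 0.4x3 + 0.3x4 + 3.03x5 + 0.37x6 s.t.:
  5x1 + 13x2 + 3x3 + 4x4 + 29x5 + 20x6 ≥ 45   (silicon)
  87x1 + 1x3 + 5x4 + 3x5 ≥ 95   (nickel)
  0.6x1 + 42.8x2 + 2.4x3 + 3.1x4 + 72.7x5 + 35.7x6 ≥ 152.7   (carbon)
  x1, x2, x3, x4, x5, x6 ≥ 0.
The minimum-cost mix takes nothing from steel scrap, return scrap, ferrochrome, cast iron scrap — only stainless scrap, pig iron. The nickel and carbon requirements are met with equality.
Solving gives x1 = 1.092, x2 = 3.552.
Objective = 2.08·1.092 + 0.44·3.552 = 3.8342.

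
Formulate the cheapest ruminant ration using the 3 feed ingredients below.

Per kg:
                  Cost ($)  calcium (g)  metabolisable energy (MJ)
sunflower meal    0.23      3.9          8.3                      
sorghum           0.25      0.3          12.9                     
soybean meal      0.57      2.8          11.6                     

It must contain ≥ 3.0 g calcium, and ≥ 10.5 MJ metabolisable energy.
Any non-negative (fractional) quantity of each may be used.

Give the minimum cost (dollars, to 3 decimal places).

This is a linear program. Let x1 = kg of sunflower meal, x2 = kg of sorghum, x3 = kg of soybean meal.
Minimize 0.23x1 + 0.25x2 + 0.57x3 with:
  3.9x1 + 0.3x2 + 2.8x3 ≥ 3   (calcium)
  8.3x1 + 12.9x2 + 11.6x3 ≥ 10.5   (metabolisable energy)
  x1, x2, x3 ≥ 0.
The optimal basis is {sunflower meal, sorghum}; soybean meal drops out. The calcium and metabolisable energy requirements are met with equality.
That vertex is x1 = 0.7434, x2 = 0.3356.
Total cost: 0.23·0.7434 + 0.25·0.3356 = 0.25488.

$0.255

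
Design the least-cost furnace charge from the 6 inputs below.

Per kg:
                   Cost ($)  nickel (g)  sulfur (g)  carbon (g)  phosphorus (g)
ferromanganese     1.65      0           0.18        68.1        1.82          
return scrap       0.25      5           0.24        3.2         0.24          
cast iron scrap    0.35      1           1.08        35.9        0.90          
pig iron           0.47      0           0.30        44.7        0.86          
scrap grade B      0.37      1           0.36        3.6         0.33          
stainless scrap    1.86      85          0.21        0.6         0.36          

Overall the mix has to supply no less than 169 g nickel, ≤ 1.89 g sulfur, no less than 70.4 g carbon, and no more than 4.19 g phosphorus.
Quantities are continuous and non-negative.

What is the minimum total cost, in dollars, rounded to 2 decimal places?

$4.37

Let x1 = kg of ferromanganese, x2 = kg of return scrap, x3 = kg of cast iron scrap, x4 = kg of pig iron, x5 = kg of scrap grade B, x6 = kg of stainless scrap.
Minimise 1.65x1 + 0.25x2 + 0.35x3 + 0.47x4 + 0.37x5 + 1.86x6 s.t.:
  5x2 + 1x3 + 1x5 + 85x6 ≥ 169   (nickel)
  0.18x1 + 0.24x2 + 1.08x3 + 0.3x4 + 0.36x5 + 0.21x6 ≤ 1.89   (sulfur)
  68.1x1 + 3.2x2 + 35.9x3 + 44.7x4 + 3.6x5 + 0.6x6 ≥ 70.4   (carbon)
  1.82x1 + 0.24x2 + 0.9x3 + 0.86x4 + 0.33x5 + 0.36x6 ≤ 4.19   (phosphorus)
  x1, x2, x3, x4, x5, x6 ≥ 0.
The minimum-cost mix takes nothing from ferromanganese, return scrap, scrap grade B — only cast iron scrap, pig iron, stainless scrap. Binding constraints: nickel, sulfur, carbon.
That vertex is x3 = 1.205, x4 = 0.5808, x6 = 1.974.
Cost = 0.35·1.205 + 0.47·0.5808 + 1.86·1.974 = 4.3664.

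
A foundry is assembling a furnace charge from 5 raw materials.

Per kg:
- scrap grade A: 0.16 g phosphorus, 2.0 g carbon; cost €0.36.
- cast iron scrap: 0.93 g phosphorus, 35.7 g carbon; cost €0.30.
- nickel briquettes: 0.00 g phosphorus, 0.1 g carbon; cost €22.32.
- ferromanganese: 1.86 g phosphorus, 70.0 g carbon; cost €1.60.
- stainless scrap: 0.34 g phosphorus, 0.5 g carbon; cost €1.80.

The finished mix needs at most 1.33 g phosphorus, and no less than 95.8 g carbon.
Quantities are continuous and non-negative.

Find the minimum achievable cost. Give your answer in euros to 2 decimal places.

Set it up as a linear program. Let x1 = kg of scrap grade A, x2 = kg of cast iron scrap, x3 = kg of nickel briquettes, x4 = kg of ferromanganese, x5 = kg of stainless scrap.
Minimize 0.36x1 + 0.3x2 + 22.32x3 + 1.6x4 + 1.8x5 subject to:
  0.16x1 + 0.93x2 + 1.86x4 + 0.34x5 ≤ 1.33   (phosphorus)
  2x1 + 35.7x2 + 0.1x3 + 70x4 + 0.5x5 ≥ 95.8   (carbon)
  x1, x2, x3, x4, x5 ≥ 0.
The cheapest feasible vertex uses only cast iron scrap, nickel briquettes; scrap grade A, ferromanganese, stainless scrap are not used. There the phosphorus and carbon constraints are tight.
That vertex is x2 = 1.430108, x3 = 447.4516.
Cost = 0.3·1.430108 + 22.32·447.4516 = 9987.5487.

€9987.55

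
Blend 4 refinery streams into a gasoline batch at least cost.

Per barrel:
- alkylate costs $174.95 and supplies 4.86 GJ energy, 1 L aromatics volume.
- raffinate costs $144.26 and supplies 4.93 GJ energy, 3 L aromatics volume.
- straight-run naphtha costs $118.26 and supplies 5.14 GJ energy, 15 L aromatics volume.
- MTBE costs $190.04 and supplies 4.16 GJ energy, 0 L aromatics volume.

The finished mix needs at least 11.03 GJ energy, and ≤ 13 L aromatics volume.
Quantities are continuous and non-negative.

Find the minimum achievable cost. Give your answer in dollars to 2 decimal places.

This is a linear program. Let x1 = barrels of alkylate, x2 = barrels of raffinate, x3 = barrels of straight-run naphtha, x4 = barrels of MTBE.
Minimize 174.95x1 + 144.26x2 + 118.26x3 + 190.04x4 subject to:
  4.86x1 + 4.93x2 + 5.14x3 + 4.16x4 ≥ 11.03   (energy)
  1x1 + 3x2 + 15x3 ≤ 13   (aromatics volume)
  x1, x2, x3, x4 ≥ 0.
The minimum-cost mix takes nothing from alkylate, MTBE — only raffinate, straight-run naphtha. Binding constraints: energy and aromatics volume.
Optimal quantities: raffinate = 1.6851 barrels, straight-run naphtha = 0.52964 barrels.
Hence cost = 144.26·1.6851 + 118.26·0.52964 = $305.7278.

$305.73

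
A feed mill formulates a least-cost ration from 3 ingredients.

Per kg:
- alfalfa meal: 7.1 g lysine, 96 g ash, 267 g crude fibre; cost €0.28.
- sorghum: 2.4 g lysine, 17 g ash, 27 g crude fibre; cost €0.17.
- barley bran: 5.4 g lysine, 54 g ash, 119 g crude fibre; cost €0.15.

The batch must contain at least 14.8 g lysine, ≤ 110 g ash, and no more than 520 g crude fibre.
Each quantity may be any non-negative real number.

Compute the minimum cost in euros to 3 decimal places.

Let x1 = kg of alfalfa meal, x2 = kg of sorghum, x3 = kg of barley bran.
Minimize 0.28x1 + 0.17x2 + 0.15x3 subject to:
  7.1x1 + 2.4x2 + 5.4x3 ≥ 14.8   (lysine)
  96x1 + 17x2 + 54x3 ≤ 110   (ash)
  267x1 + 27x2 + 119x3 ≤ 520   (crude fibre)
  x1, x2, x3 ≥ 0.
The minimum-cost mix takes nothing from alfalfa meal — only sorghum, barley bran. Binding constraints: lysine and ash.
So sorghum = 5.429 kg, barley bran = 0.328 kg.
Total cost: 0.17·5.429 + 0.15·0.328 = 0.97213.

€0.972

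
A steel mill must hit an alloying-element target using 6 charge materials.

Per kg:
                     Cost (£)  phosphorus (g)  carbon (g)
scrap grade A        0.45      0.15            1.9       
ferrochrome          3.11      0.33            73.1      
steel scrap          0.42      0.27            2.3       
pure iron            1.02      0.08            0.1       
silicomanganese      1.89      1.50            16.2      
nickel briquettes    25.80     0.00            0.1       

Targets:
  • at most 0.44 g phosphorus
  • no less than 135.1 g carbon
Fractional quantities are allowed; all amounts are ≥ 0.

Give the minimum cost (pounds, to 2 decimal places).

Let x1 = kg of scrap grade A, x2 = kg of ferrochrome, x3 = kg of steel scrap, x4 = kg of pure iron, x5 = kg of silicomanganese, x6 = kg of nickel briquettes.
Minimise 0.45x1 + 3.11x2 + 0.42x3 + 1.02x4 + 1.89x5 + 25.8x6 s.t.:
  0.15x1 + 0.33x2 + 0.27x3 + 0.08x4 + 1.5x5 ≤ 0.44   (phosphorus)
  1.9x1 + 73.1x2 + 2.3x3 + 0.1x4 + 16.2x5 + 0.1x6 ≥ 135.1   (carbon)
  x1, x2, x3, x4, x5, x6 ≥ 0.
The cheapest feasible vertex uses only ferrochrome, nickel briquettes; scrap grade A, steel scrap, pure iron, silicomanganese are not used. There the phosphorus and carbon constraints are tight.
That vertex is x2 = 1.333333, x6 = 376.3333.
Hence cost = 3.11·1.333333 + 25.8·376.3333 = £9713.5458.

£9713.55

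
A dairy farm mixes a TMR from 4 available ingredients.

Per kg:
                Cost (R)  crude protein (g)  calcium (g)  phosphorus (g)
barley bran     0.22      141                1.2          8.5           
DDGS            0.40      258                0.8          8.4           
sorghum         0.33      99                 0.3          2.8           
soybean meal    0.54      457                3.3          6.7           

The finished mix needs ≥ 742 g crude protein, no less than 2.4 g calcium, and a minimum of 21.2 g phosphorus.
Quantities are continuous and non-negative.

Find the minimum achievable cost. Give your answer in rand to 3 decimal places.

Treat it as an LP. Let x1 = kg of barley bran, x2 = kg of DDGS, x3 = kg of sorghum, x4 = kg of soybean meal.
min 0.22x1 + 0.4x2 + 0.33x3 + 0.54x4 with:
  141x1 + 258x2 + 99x3 + 457x4 ≥ 742   (crude protein)
  1.2x1 + 0.8x2 + 0.3x3 + 3.3x4 ≥ 2.4   (calcium)
  8.5x1 + 8.4x2 + 2.8x3 + 6.7x4 ≥ 21.2   (phosphorus)
  x1, x2, x3, x4 ≥ 0.
The minimum-cost mix takes nothing from DDGS, sorghum — only barley bran, soybean meal. There the crude protein and phosphorus constraints are tight.
Optimal quantities: barley bran = 1.6045 kg, soybean meal = 1.1286 kg.
Total cost: 0.22·1.6045 + 0.54·1.1286 = 0.96243.

R0.962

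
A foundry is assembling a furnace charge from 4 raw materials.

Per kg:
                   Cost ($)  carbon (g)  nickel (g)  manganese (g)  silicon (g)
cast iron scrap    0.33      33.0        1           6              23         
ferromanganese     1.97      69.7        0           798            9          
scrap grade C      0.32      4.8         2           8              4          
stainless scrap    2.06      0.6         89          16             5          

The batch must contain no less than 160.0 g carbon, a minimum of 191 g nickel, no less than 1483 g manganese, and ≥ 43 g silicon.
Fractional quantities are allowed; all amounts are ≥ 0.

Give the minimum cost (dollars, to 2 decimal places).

$8.29

Let x1 = kg of cast iron scrap, x2 = kg of ferromanganese, x3 = kg of scrap grade C, x4 = kg of stainless scrap.
Minimize 0.33x1 + 1.97x2 + 0.32x3 + 2.06x4 with:
  33x1 + 69.7x2 + 4.8x3 + 0.6x4 ≥ 160   (carbon)
  1x1 + 2x3 + 89x4 ≥ 191   (nickel)
  6x1 + 798x2 + 8x3 + 16x4 ≥ 1483   (manganese)
  23x1 + 9x2 + 4x3 + 5x4 ≥ 43   (silicon)
  x1, x2, x3, x4 ≥ 0.
At the optimum only cast iron scrap, ferromanganese, stainless scrap are positive (scrap grade C = 0). Binding constraints: carbon, nickel, manganese.
That vertex is x1 = 0.9907, x2 = 1.808, x4 = 2.135.
Objective = 0.33·0.9907 + 1.97·1.808 + 2.06·2.135 = 8.2868.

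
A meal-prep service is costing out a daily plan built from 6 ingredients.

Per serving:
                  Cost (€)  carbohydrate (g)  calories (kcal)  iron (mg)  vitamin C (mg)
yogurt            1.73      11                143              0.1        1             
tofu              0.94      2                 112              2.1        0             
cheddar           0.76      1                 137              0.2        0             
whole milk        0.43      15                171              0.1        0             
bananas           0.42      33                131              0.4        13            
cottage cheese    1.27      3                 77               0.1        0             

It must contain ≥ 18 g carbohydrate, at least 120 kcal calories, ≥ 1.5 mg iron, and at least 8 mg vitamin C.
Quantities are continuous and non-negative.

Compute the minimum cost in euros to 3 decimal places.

Let x1 = servings of yogurt, x2 = servings of tofu, x3 = servings of cheddar, x4 = servings of whole milk, x5 = servings of bananas, x6 = servings of cottage cheese.
Minimize 1.73x1 + 0.94x2 + 0.76x3 + 0.43x4 + 0.42x5 + 1.27x6 with:
  11x1 + 2x2 + 1x3 + 15x4 + 33x5 + 3x6 ≥ 18   (carbohydrate)
  143x1 + 112x2 + 137x3 + 171x4 + 131x5 + 77x6 ≥ 120   (calories)
  0.1x1 + 2.1x2 + 0.2x3 + 0.1x4 + 0.4x5 + 0.1x6 ≥ 1.5   (iron)
  1x1 + 13x5 ≥ 8   (vitamin C)
  x1, x2, x3, x4, x5, x6 ≥ 0.
The minimum-cost mix takes nothing from yogurt, cheddar, whole milk, cottage cheese — only tofu, bananas. Binding constraints: iron and vitamin C.
Solving gives x2 = 0.5971, x5 = 0.6154.
Hence cost = 0.94·0.5971 + 0.42·0.6154 = €0.81974.

€0.820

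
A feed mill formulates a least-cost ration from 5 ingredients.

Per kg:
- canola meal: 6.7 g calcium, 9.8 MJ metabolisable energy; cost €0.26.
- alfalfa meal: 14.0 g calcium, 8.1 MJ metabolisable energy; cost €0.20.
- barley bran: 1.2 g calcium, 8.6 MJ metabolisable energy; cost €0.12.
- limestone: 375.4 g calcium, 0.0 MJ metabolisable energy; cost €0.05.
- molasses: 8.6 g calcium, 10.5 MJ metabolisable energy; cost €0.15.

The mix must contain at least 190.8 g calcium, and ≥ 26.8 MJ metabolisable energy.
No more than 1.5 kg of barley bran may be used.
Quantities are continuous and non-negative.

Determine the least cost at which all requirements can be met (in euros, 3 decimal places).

Let x1 = kg of canola meal, x2 = kg of alfalfa meal, x3 = kg of barley bran, x4 = kg of limestone, x5 = kg of molasses.
Minimize 0.26x1 + 0.2x2 + 0.12x3 + 0.05x4 + 0.15x5 s.t.:
  6.7x1 + 14x2 + 1.2x3 + 375.4x4 + 8.6x5 ≥ 190.8   (calcium)
  9.8x1 + 8.1x2 + 8.6x3 + 10.5x5 ≥ 26.8   (metabolisable energy)
  x3 ≤ 1.5
  x1, x2, x3, x4, x5 ≥ 0.
The cheapest feasible vertex uses only barley bran, limestone, molasses; canola meal, alfalfa meal are not used. The calcium, metabolisable energy, the barley bran cap requirements are met with equality.
Solving gives x3 = 1.5, x4 = 0.4731, x5 = 1.324.
Cost = 0.12·1.5 + 0.05·0.4731 + 0.15·1.324 = 0.40226.

€0.402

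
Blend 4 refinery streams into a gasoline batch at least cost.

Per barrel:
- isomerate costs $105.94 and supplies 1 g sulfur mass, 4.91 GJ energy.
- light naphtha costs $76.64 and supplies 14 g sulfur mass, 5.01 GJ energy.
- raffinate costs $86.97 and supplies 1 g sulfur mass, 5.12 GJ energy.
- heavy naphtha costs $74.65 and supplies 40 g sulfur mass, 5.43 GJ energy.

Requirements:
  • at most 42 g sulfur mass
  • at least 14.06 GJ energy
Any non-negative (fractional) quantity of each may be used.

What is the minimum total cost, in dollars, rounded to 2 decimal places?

$214.16

Let x1 = barrels of isomerate, x2 = barrels of light naphtha, x3 = barrels of raffinate, x4 = barrels of heavy naphtha.
min 105.94x1 + 76.64x2 + 86.97x3 + 74.65x4 s.t.:
  1x1 + 14x2 + 1x3 + 40x4 ≤ 42   (sulfur mass)
  4.91x1 + 5.01x2 + 5.12x3 + 5.43x4 ≥ 14.06   (energy)
  x1, x2, x3, x4 ≥ 0.
At the optimum only light naphtha, heavy naphtha are positive (isomerate, raffinate = 0). The sulfur mass and energy requirements are met with equality.
Solving gives x2 = 2.688, x4 = 0.1092.
Hence cost = 76.64·2.688 + 74.65·0.1092 = $214.1601.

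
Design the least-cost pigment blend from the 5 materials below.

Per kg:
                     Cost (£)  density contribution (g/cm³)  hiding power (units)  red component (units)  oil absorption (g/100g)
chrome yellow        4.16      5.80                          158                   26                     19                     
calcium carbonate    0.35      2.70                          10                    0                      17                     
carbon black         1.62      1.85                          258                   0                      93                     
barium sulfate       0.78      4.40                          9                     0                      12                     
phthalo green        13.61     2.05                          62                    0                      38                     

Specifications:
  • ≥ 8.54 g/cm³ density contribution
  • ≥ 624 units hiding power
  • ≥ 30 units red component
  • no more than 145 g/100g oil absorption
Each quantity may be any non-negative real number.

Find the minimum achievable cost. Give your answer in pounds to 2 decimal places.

£10.59

This is a linear program. Let x1 = kg of chrome yellow, x2 = kg of calcium carbonate, x3 = kg of carbon black, x4 = kg of barium sulfate, x5 = kg of phthalo green.
Minimise 4.16x1 + 0.35x2 + 1.62x3 + 0.78x4 + 13.61x5 s.t.:
  5.8x1 + 2.7x2 + 1.85x3 + 4.4x4 + 2.05x5 ≥ 8.54   (density contribution)
  158x1 + 10x2 + 258x3 + 9x4 + 62x5 ≥ 624   (hiding power)
  26x1 ≥ 30   (red component)
  19x1 + 17x2 + 93x3 + 12x4 + 38x5 ≤ 145   (oil absorption)
  x1, x2, x3, x4, x5 ≥ 0.
The cheapest feasible vertex uses only chrome yellow, carbon black; calcium carbonate, barium sulfate, phthalo green are not used. There the hiding power and oil absorption constraints are tight.
Solving gives x1 = 2.106, x3 = 1.129.
Objective = 4.16·2.106 + 1.62·1.129 = 10.5899.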